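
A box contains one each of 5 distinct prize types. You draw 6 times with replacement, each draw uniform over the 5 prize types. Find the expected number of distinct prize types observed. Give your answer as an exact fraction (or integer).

Let Xⱼ=1 if type j appears at least once. P(Xⱼ=1) = 1 − ((5−1)/5)^6 = 11529/15625.
E[#distinct] = 5·11529/15625 = 11529/3125.

11529/3125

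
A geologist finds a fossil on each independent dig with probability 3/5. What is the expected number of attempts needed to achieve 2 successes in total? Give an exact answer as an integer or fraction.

By linearity (sum of 2 independent geometric waits), E[trials] = 2/p = 2/(3/5) = 10/3.

10/3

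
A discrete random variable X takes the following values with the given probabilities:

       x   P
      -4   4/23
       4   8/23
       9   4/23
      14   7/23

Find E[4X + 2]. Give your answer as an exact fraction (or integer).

E[4x+2] = (4/23)·(-14) + (8/23)·18 + (4/23)·38 + (7/23)·58
     = 646/23

646/23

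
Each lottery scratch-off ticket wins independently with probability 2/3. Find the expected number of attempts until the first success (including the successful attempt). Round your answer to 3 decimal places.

For a geometric distribution, E[trials] = 1/p = 1/(2/3) = 3/2.
≈ 1.500

1.500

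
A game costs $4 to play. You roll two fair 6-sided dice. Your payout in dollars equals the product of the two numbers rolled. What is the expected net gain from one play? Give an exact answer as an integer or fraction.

Distribution of the product of the two numbers rolled: 1 w.p. 1/36, 2 w.p. 1/18, 3 w.p. 1/18, 4 w.p. 1/12, 5 w.p. 1/18, 6 w.p. 1/9, …
E[payout] = (1/36)·1 + (1/18)·2 + (1/18)·3 + (1/12)·4 + (1/18)·5 + (1/9)·6 + (1/18)·8 + (1/36)·9 + (1/18)·10 + (1/9)·12 + (1/18)·15 + (1/36)·16 + (1/18)·18 + (1/18)·20 + (1/18)·24 + (1/36)·25 + (1/18)·30 + (1/36)·36 = 49/4
Expected profit = 49/4 − 4 = 33/4

33/4 dollars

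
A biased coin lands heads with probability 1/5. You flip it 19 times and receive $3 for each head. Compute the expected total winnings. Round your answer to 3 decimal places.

$11.400

E[#heads] = 19·1/5 = 19/5 (linearity over flips).
E[winnings] = 3·19/5 = 57/5.
≈ 11.400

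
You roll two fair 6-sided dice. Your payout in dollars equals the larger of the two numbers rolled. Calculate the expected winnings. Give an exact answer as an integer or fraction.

161/36 dollars

Distribution of the larger of the two numbers rolled: 1 w.p. 1/36, 2 w.p. 1/12, 3 w.p. 5/36, 4 w.p. 7/36, 5 w.p. 1/4, 6 w.p. 11/36
E[payout] = (1/36)·1 + (1/12)·2 + (5/36)·3 + (7/36)·4 + (1/4)·5 + (11/36)·6 = 161/36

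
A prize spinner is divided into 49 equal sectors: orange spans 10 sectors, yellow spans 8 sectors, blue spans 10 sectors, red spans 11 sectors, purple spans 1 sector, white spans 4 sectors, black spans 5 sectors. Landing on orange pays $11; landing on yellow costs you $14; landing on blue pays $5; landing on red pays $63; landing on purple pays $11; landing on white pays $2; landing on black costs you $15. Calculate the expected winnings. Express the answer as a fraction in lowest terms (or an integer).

E[payout] = (10/49)·11 + (8/49)·(-14) + (10/49)·5 + (11/49)·63 + (1/49)·11 + (4/49)·2 + (5/49)·(-15) = 685/49

685/49 dollars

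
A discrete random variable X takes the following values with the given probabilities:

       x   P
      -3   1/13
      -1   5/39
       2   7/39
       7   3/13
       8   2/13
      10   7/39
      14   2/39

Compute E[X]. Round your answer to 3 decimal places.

5.359

E[X] = (1/13)·(-3) + (5/39)·(-1) + (7/39)·2 + (3/13)·7 + (2/13)·8 + (7/39)·10 + (2/39)·14
     = 209/39 ≈ 5.359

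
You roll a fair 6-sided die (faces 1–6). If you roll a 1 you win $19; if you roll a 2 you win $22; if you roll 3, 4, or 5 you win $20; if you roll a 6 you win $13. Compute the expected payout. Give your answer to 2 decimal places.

E[payout] = (1/6)·13 + (1/6)·19 + (1/2)·20 + (1/6)·22 = 19
≈ $19.00

$19.00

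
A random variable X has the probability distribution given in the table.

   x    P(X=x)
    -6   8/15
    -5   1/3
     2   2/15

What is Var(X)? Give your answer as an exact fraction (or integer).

518/75

E[X] = (8/15)·(-6) + (1/3)·(-5) + (2/15)·2 = -23/5
E[X²] = (8/15)·36 + (1/3)·25 + (2/15)·4 = 421/15
Var(X) = 421/15 − (-23/5)² = 518/75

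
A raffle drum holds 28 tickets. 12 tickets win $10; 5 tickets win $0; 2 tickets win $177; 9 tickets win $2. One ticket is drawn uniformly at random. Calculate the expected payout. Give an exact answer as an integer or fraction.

E[payout] = (12/28)·10 + (5/28)·0 + (2/28)·177 + (9/28)·2 = 123/7

123/7 dollars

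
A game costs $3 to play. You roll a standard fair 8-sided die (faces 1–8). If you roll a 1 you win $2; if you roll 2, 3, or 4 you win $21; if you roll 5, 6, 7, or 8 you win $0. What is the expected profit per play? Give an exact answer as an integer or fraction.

E[payout] = (1/2)·0 + (1/8)·2 + (3/8)·21 = 65/8
Expected profit = 65/8 − 3 = 41/8

41/8 dollars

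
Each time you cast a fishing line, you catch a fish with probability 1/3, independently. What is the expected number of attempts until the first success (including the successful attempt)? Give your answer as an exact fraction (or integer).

3

For a geometric distribution, E[trials] = 1/p = 1/(1/3) = 3.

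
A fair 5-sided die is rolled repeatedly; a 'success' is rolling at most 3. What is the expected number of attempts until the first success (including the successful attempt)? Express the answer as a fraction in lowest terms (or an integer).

For a geometric distribution, E[trials] = 1/p = 1/(3/5) = 5/3.

5/3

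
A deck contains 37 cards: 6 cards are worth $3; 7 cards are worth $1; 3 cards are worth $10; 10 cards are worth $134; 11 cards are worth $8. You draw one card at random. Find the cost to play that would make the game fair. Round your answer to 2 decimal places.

E[payout] = (6/37)·3 + (7/37)·1 + (3/37)·10 + (10/37)·134 + (11/37)·8 = 1483/37
Fair fee = E[payout] = 1483/37 ≈ $40.08

$40.08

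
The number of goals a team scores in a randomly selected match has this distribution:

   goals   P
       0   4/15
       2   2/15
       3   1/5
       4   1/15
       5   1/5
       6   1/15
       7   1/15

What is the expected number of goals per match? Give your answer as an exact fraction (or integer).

E[X] = (4/15)·0 + (2/15)·2 + (1/5)·3 + (1/15)·4 + (1/5)·5 + (1/15)·6 + (1/15)·7
     = 3

3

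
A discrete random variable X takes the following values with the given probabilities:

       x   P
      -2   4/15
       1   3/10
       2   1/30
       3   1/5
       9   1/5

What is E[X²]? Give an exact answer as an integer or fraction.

E[X²] = (4/15)·4 + (3/10)·1 + (1/30)·4 + (1/5)·9 + (1/5)·81
     = 39/2

39/2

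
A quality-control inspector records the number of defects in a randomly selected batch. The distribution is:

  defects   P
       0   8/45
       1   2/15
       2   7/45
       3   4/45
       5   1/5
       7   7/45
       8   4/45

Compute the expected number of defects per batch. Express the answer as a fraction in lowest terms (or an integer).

158/45

E[X] = (8/45)·0 + (2/15)·1 + (7/45)·2 + (4/45)·3 + (1/5)·5 + (7/45)·7 + (4/45)·8
     = 158/45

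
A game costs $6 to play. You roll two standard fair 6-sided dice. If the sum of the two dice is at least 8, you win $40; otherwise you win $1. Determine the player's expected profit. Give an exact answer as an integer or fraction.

45/4 dollars

E[payout] = (7/12)·1 + (5/12)·40 = 69/4
Expected profit = 69/4 − 6 = 45/4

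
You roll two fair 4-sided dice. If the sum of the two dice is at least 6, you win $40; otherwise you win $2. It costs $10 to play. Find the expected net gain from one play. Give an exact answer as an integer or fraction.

E[payout] = (5/8)·2 + (3/8)·40 = 65/4
Expected profit = 65/4 − 10 = 25/4

25/4 dollars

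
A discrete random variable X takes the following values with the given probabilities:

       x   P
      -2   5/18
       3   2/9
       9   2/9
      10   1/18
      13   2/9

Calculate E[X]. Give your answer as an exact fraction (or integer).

50/9

E[X] = (5/18)·(-2) + (2/9)·3 + (2/9)·9 + (1/18)·10 + (2/9)·13
     = 50/9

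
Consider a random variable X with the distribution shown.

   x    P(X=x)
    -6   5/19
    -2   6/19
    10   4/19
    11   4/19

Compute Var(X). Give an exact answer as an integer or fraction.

18908/361

E[X] = (5/19)·(-6) + (6/19)·(-2) + (4/19)·10 + (4/19)·11 = 42/19
E[X²] = (5/19)·36 + (6/19)·4 + (4/19)·100 + (4/19)·121 = 1088/19
Var(X) = 1088/19 − (42/19)² = 18908/361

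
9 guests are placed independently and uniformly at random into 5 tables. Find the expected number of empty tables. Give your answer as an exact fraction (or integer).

Let Xⱼ=1 if table j is empty. P(Xⱼ=1) = ((5-1)/5)^9 = 262144/1953125.
By linearity, E[#empty] = 5·262144/1953125 = 262144/390625.

262144/390625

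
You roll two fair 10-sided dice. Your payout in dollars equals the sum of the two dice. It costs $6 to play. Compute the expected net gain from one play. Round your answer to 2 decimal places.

$5.00

Distribution of the sum of the two dice: 2 w.p. 1/100, 3 w.p. 1/50, 4 w.p. 3/100, 5 w.p. 1/25, 6 w.p. 1/20, 7 w.p. 3/50, …
E[payout] = (1/100)·2 + (1/50)·3 + (3/100)·4 + (1/25)·5 + (1/20)·6 + (3/50)·7 + (7/100)·8 + (2/25)·9 + (9/100)·10 + (1/10)·11 + (9/100)·12 + (2/25)·13 + (7/100)·14 + (3/50)·15 + (1/20)·16 + (1/25)·17 + (3/100)·18 + (1/50)·19 + (1/100)·20 = 11
Expected profit = 11 − 6 = 5 ≈ $5.00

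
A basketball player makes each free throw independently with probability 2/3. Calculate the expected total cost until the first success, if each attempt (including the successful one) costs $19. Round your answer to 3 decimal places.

$28.500

E[#attempts] = 1/p = 3/2; E[cost] = 19·3/2 = 57/2.
≈ 28.500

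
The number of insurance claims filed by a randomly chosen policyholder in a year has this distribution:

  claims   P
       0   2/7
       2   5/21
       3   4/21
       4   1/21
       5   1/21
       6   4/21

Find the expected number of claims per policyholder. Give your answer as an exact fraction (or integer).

E[X] = (2/7)·0 + (5/21)·2 + (4/21)·3 + (1/21)·4 + (1/21)·5 + (4/21)·6
     = 55/21

55/21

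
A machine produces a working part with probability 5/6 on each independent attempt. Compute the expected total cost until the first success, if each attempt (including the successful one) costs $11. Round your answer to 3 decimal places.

E[#attempts] = 1/p = 6/5; E[cost] = 11·6/5 = 66/5.
≈ 13.200

$13.200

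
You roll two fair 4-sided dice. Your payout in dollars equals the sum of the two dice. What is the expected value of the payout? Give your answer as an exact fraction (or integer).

$5

Distribution of the sum of the two dice: 2 w.p. 1/16, 3 w.p. 1/8, 4 w.p. 3/16, 5 w.p. 1/4, 6 w.p. 3/16, 7 w.p. 1/8, …
E[payout] = (1/16)·2 + (1/8)·3 + (3/16)·4 + (1/4)·5 + (3/16)·6 + (1/8)·7 + (1/16)·8 = 5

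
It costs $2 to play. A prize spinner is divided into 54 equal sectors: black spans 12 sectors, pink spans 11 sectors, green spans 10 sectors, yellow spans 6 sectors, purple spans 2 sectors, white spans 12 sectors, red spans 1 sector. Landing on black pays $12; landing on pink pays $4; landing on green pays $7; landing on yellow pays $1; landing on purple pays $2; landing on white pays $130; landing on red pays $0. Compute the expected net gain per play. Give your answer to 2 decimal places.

$31.85

E[payout] = (12/54)·12 + (11/54)·4 + (10/54)·7 + (6/54)·1 + (2/54)·2 + (12/54)·130 + (1/54)·0 = 914/27
Expected profit = 914/27 − 2 = 860/27 ≈ $31.85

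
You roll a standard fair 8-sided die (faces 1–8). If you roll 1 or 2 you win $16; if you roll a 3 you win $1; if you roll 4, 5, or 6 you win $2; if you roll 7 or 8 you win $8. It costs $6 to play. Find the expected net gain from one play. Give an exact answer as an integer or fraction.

E[payout] = (1/8)·1 + (3/8)·2 + (1/4)·8 + (1/4)·16 = 55/8
Expected profit = 55/8 − 6 = 7/8

7/8 dollars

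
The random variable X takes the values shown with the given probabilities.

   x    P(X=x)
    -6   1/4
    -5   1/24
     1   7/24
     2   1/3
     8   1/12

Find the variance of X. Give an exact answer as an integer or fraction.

E[X] = (1/4)·(-6) + (1/24)·(-5) + (7/24)·1 + (1/3)·2 + (1/12)·8 = -1/12
E[X²] = (1/4)·36 + (1/24)·25 + (7/24)·1 + (1/3)·4 + (1/12)·64 = 17
Var(X) = 17 − (-1/12)² = 2447/144

2447/144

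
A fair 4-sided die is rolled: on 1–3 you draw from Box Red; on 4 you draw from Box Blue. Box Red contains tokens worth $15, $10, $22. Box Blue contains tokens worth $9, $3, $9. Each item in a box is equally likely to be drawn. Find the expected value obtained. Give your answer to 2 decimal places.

E[X | Box Red] = (15 + 10 + 22)/3 = 47/3
E[X | Box Blue] = (9 + 3 + 9)/3 = 7
E[X] = (3/4)·47/3 + (1/4)·7 = 27/2 ≈ 13.50

$13.50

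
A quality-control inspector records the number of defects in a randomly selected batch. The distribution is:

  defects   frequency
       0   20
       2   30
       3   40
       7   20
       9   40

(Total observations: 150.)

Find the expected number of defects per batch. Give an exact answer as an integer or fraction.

Total = 150, so P(defects=0) = 20/150, etc.
E[X] = (2/15)·0 + (1/5)·2 + (4/15)·3 + (2/15)·7 + (4/15)·9
     = 68/15

68/15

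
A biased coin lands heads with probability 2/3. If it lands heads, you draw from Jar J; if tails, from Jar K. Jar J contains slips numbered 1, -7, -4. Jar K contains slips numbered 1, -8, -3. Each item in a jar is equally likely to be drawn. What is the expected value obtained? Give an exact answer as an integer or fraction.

-10/3

E[X | Jar J] = (1 − 7 − 4)/3 = -10/3
E[X | Jar K] = (1 − 8 − 3)/3 = -10/3
E[X] = (2/3)·(-10/3) + (1/3)·(-10/3) = -10/3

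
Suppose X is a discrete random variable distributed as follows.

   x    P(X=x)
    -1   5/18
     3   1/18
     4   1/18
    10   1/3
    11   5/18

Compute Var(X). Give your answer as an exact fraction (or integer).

949/36

E[X] = (5/18)·(-1) + (1/18)·3 + (1/18)·4 + (1/3)·10 + (5/18)·11 = 13/2
E[X²] = (5/18)·1 + (1/18)·9 + (1/18)·16 + (1/3)·100 + (5/18)·121 = 1235/18
Var(X) = 1235/18 − (13/2)² = 949/36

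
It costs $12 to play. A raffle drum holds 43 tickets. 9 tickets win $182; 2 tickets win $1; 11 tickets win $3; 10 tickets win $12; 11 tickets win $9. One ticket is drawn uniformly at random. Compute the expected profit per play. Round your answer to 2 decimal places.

$32.00

E[payout] = (9/43)·182 + (2/43)·1 + (11/43)·3 + (10/43)·12 + (11/43)·9 = 44
Expected profit = 44 − 12 = 32 ≈ $32.00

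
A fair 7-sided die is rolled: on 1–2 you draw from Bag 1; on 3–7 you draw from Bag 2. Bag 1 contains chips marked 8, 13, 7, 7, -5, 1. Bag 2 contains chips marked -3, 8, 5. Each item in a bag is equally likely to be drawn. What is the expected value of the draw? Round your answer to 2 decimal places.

3.86

E[X | Bag 1] = (8 + 13 + 7 + 7 − 5 + 1)/6 = 31/6
E[X | Bag 2] = (-3 + 8 + 5)/3 = 10/3
E[X] = (2/7)·31/6 + (5/7)·10/3 = 27/7 ≈ 3.86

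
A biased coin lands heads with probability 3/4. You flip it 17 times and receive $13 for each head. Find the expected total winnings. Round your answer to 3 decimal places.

$165.750

E[#heads] = 17·3/4 = 51/4 (linearity over flips).
E[winnings] = 13·51/4 = 663/4.
≈ 165.750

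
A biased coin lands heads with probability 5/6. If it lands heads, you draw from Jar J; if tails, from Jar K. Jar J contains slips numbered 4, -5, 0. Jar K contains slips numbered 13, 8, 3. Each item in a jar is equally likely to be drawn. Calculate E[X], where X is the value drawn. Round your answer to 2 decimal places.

1.06

E[X | Jar J] = (4 − 5 + 0)/3 = -1/3
E[X | Jar K] = (13 + 8 + 3)/3 = 8
E[X] = (5/6)·(-1/3) + (1/6)·8 = 19/18 ≈ 1.06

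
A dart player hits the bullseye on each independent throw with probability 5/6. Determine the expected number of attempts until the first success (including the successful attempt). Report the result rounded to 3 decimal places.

1.200

For a geometric distribution, E[trials] = 1/p = 1/(5/6) = 6/5.
≈ 1.200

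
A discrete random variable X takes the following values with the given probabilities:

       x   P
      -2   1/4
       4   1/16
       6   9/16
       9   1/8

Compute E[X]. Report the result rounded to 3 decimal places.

E[X] = (1/4)·(-2) + (1/16)·4 + (9/16)·6 + (1/8)·9
     = 17/4 ≈ 4.250

4.250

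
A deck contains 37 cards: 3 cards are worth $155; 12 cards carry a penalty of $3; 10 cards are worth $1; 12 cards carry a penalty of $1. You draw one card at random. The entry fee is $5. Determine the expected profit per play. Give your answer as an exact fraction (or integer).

E[payout] = (3/37)·155 + (12/37)·(-3) + (10/37)·1 + (12/37)·(-1) = 427/37
Expected profit = 427/37 − 5 = 242/37

242/37 dollars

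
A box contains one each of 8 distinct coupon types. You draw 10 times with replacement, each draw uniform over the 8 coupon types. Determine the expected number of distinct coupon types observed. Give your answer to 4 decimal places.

Let Xⱼ=1 if type j appears at least once. P(Xⱼ=1) = 1 − ((8−1)/8)^10 = 791266575/1073741824.
E[#distinct] = 8·791266575/1073741824 = 791266575/134217728.
≈ 5.8954

5.8954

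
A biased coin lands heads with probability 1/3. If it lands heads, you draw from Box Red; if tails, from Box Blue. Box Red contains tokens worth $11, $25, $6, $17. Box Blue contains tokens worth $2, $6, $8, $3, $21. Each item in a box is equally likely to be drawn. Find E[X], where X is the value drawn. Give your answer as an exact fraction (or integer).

E[X | Box Red] = (11 + 25 + 6 + 17)/4 = 59/4
E[X | Box Blue] = (2 + 6 + 8 + 3 + 21)/5 = 8
E[X] = (1/3)·59/4 + (2/3)·8 = 41/4

41/4 dollars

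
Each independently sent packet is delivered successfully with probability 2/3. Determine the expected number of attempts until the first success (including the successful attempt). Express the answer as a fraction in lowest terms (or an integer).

3/2

For a geometric distribution, E[trials] = 1/p = 1/(2/3) = 3/2.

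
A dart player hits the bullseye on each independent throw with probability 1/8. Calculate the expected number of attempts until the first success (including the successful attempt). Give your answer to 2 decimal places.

For a geometric distribution, E[trials] = 1/p = 1/(1/8) = 8.
≈ 8.00

8.00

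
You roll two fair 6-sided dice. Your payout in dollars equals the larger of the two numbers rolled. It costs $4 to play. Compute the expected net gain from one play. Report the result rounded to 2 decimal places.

Distribution of the larger of the two numbers rolled: 1 w.p. 1/36, 2 w.p. 1/12, 3 w.p. 5/36, 4 w.p. 7/36, 5 w.p. 1/4, 6 w.p. 11/36
E[payout] = (1/36)·1 + (1/12)·2 + (5/36)·3 + (7/36)·4 + (1/4)·5 + (11/36)·6 = 161/36
Expected profit = 161/36 − 4 = 17/36 ≈ $0.47

$0.47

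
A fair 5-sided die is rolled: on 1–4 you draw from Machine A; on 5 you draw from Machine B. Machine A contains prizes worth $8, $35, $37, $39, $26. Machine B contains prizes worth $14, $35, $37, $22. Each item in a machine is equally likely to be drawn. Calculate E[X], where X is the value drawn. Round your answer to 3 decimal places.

$28.600

E[X | Machine A] = (8 + 35 + 37 + 39 + 26)/5 = 29
E[X | Machine B] = (14 + 35 + 37 + 22)/4 = 27
E[X] = (4/5)·29 + (1/5)·27 = 143/5 ≈ 28.600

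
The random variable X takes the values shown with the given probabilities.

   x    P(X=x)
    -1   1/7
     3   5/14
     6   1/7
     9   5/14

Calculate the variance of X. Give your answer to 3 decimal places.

12.429

E[X] = (1/7)·(-1) + (5/14)·3 + (1/7)·6 + (5/14)·9 = 5
E[X²] = (1/7)·1 + (5/14)·9 + (1/7)·36 + (5/14)·81 = 262/7
Var(X) = 262/7 − (5)² = 87/7 ≈ 12.429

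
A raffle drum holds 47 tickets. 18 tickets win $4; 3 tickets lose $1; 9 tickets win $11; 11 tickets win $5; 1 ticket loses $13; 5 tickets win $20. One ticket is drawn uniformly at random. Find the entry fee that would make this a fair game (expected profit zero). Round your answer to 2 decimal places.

$6.60

E[payout] = (18/47)·4 + (3/47)·(-1) + (9/47)·11 + (11/47)·5 + (1/47)·(-13) + (5/47)·20 = 310/47
Fair fee = E[payout] = 310/47 ≈ $6.60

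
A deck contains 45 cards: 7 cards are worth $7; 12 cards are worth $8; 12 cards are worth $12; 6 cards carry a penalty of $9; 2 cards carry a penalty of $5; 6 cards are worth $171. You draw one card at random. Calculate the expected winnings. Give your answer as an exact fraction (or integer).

139/5 dollars

E[payout] = (7/45)·7 + (12/45)·8 + (12/45)·12 + (6/45)·(-9) + (2/45)·(-5) + (6/45)·171 = 139/5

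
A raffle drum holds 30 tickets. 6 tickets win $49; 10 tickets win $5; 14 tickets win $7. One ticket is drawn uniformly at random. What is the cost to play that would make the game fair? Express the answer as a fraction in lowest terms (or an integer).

E[payout] = (6/30)·49 + (10/30)·5 + (14/30)·7 = 221/15
Fair fee = E[payout] = 221/15

221/15 dollars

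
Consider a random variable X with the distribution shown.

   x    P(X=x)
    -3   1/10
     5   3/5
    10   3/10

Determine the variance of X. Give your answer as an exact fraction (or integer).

1341/100

E[X] = (1/10)·(-3) + (3/5)·5 + (3/10)·10 = 57/10
E[X²] = (1/10)·9 + (3/5)·25 + (3/10)·100 = 459/10
Var(X) = 459/10 − (57/10)² = 1341/100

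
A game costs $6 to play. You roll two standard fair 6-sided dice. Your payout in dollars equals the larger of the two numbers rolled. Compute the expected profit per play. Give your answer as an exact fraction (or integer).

Distribution of the larger of the two numbers rolled: 1 w.p. 1/36, 2 w.p. 1/12, 3 w.p. 5/36, 4 w.p. 7/36, 5 w.p. 1/4, 6 w.p. 11/36
E[payout] = (1/36)·1 + (1/12)·2 + (5/36)·3 + (7/36)·4 + (1/4)·5 + (11/36)·6 = 161/36
Expected profit = 161/36 − 6 = -55/36

-55/36 dollars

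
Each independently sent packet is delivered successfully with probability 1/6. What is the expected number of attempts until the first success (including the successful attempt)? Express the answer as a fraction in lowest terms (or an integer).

6

For a geometric distribution, E[trials] = 1/p = 1/(1/6) = 6.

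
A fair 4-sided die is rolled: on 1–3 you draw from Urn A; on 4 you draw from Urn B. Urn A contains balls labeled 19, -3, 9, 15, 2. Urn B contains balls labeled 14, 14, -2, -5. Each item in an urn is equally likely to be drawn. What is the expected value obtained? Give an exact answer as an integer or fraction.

E[X | Urn A] = (19 − 3 + 9 + 15 + 2)/5 = 42/5
E[X | Urn B] = (14 + 14 − 2 − 5)/4 = 21/4
E[X] = (3/4)·42/5 + (1/4)·21/4 = 609/80

609/80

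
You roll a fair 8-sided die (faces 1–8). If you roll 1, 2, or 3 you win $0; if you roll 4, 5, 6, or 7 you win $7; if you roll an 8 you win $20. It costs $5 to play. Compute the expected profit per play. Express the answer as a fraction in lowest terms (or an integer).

$1

E[payout] = (3/8)·0 + (1/2)·7 + (1/8)·20 = 6
Expected profit = 6 − 5 = 1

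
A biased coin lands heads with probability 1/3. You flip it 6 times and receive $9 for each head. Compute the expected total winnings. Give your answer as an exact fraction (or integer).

$18

E[#heads] = 6·1/3 = 2 (linearity over flips).
E[winnings] = 9·2 = 18.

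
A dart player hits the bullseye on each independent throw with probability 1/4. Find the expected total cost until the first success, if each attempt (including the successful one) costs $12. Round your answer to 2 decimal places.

E[#attempts] = 1/p = 4; E[cost] = 12·4 = 48.
≈ 48.00

$48.00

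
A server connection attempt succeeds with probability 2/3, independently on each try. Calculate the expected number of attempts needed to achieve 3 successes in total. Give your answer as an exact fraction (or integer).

9/2

By linearity (sum of 3 independent geometric waits), E[trials] = 3/p = 3/(2/3) = 9/2.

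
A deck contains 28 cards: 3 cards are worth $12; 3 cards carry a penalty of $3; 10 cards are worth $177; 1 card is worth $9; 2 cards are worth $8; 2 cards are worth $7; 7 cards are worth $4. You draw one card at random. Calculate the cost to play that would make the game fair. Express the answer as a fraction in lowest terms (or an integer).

E[payout] = (3/28)·12 + (3/28)·(-3) + (10/28)·177 + (1/28)·9 + (2/28)·8 + (2/28)·7 + (7/28)·4 = 466/7
Fair fee = E[payout] = 466/7

466/7 dollars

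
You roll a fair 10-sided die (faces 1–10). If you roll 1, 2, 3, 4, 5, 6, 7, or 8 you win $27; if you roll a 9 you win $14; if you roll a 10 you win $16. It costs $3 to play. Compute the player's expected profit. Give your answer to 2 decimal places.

E[payout] = (1/10)·14 + (1/10)·16 + (4/5)·27 = 123/5
Expected profit = 123/5 − 3 = 108/5 ≈ $21.60

$21.60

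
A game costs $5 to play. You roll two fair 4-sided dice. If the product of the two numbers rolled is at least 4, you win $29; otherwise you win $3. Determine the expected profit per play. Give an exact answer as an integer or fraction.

127/8 dollars

E[payout] = (5/16)·3 + (11/16)·29 = 167/8
Expected profit = 167/8 − 5 = 127/8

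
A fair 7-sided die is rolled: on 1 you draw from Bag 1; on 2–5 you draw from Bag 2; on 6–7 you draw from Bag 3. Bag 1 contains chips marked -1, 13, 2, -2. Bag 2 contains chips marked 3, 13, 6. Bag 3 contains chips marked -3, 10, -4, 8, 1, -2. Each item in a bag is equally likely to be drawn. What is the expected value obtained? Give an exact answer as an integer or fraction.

107/21

E[X | Bag 1] = (-1 + 13 + 2 − 2)/4 = 3
E[X | Bag 2] = (3 + 13 + 6)/3 = 22/3
E[X | Bag 3] = (-3 + 10 − 4 + 8 + 1 − 2)/6 = 5/3
E[X] = (1/7)·3 + (4/7)·22/3 + (2/7)·5/3 = 107/21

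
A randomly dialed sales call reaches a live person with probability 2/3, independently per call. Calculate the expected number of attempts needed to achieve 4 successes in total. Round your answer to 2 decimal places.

By linearity (sum of 4 independent geometric waits), E[trials] = 4/p = 4/(2/3) = 6.
≈ 6.00

6.00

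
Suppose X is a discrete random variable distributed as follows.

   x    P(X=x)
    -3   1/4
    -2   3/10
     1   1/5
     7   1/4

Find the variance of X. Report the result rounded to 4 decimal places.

15.5400

E[X] = (1/4)·(-3) + (3/10)·(-2) + (1/5)·1 + (1/4)·7 = 3/5
E[X²] = (1/4)·9 + (3/10)·4 + (1/5)·1 + (1/4)·49 = 159/10
Var(X) = 159/10 − (3/5)² = 777/50 ≈ 15.5400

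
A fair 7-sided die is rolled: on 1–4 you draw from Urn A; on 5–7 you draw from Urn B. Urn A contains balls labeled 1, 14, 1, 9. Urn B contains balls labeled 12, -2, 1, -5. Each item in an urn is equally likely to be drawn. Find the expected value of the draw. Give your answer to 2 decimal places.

E[X | Urn A] = (1 + 14 + 1 + 9)/4 = 25/4
E[X | Urn B] = (12 − 2 + 1 − 5)/4 = 3/2
E[X] = (4/7)·25/4 + (3/7)·3/2 = 59/14 ≈ 4.21

4.21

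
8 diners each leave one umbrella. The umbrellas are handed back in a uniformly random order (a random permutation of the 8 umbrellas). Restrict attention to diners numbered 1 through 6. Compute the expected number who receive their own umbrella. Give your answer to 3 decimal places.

0.750

Let Xᵢ = 1 if person i gets their own umbrella. For each i, P(Xᵢ=1) = 1/8.
By linearity of expectation, E[X₁+…+X_6] = 6·(1/8) = 3/4.
≈ 0.750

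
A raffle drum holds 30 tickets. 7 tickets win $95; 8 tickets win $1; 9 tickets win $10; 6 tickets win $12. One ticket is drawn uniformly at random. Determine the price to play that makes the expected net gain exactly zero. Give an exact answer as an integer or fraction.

167/6 dollars

E[payout] = (7/30)·95 + (8/30)·1 + (9/30)·10 + (6/30)·12 = 167/6
Fair fee = E[payout] = 167/6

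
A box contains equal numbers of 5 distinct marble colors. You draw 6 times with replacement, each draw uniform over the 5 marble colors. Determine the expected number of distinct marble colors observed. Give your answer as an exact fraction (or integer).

Let Xⱼ=1 if type j appears at least once. P(Xⱼ=1) = 1 − ((5−1)/5)^6 = 11529/15625.
E[#distinct] = 5·11529/15625 = 11529/3125.

11529/3125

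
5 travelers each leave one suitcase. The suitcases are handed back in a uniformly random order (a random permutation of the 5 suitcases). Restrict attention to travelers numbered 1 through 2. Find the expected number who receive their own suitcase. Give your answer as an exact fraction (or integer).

Let Xᵢ = 1 if person i gets their own suitcase. For each i, P(Xᵢ=1) = 1/5.
By linearity of expectation, E[X₁+…+X_2] = 2·(1/5) = 2/5.

2/5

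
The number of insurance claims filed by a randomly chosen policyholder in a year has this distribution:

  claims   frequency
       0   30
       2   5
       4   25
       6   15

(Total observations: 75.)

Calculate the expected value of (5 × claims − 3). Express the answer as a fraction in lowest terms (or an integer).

Total = 75, so P(claims=0) = 30/75, etc.
E[5x-3] = (2/5)·(-3) + (1/15)·7 + (1/3)·17 + (1/5)·27
     = 31/3

31/3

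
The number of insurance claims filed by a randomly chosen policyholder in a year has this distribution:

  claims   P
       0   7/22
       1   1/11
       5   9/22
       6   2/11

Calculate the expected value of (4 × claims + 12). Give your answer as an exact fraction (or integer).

274/11

E[4x+12] = (7/22)·12 + (1/11)·16 + (9/22)·32 + (2/11)·36
     = 274/11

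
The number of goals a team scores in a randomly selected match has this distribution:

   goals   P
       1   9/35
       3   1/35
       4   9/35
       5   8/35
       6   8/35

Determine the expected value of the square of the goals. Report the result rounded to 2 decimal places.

E[X²] = (9/35)·1 + (1/35)·9 + (9/35)·16 + (8/35)·25 + (8/35)·36
     = 130/7 ≈ 18.57

18.57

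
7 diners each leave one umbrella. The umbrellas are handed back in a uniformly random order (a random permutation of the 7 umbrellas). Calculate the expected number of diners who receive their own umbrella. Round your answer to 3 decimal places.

1.000

Let Xᵢ = 1 if person i gets their own umbrella. For each i, P(Xᵢ=1) = 1/7.
By linearity of expectation, E[X₁+…+X_7] = 7·(1/7) = 1.
≈ 1.000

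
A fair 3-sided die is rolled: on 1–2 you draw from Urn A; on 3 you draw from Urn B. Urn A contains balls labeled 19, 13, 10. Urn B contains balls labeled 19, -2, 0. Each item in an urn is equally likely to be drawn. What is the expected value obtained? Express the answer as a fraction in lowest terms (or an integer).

E[X | Urn A] = (19 + 13 + 10)/3 = 14
E[X | Urn B] = (19 − 2 + 0)/3 = 17/3
E[X] = (2/3)·14 + (1/3)·17/3 = 101/9

101/9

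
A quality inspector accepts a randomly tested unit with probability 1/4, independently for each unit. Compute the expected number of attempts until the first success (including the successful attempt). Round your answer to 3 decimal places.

For a geometric distribution, E[trials] = 1/p = 1/(1/4) = 4.
≈ 4.000

4.000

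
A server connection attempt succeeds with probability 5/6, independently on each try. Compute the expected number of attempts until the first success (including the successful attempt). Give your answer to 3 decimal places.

1.200

For a geometric distribution, E[trials] = 1/p = 1/(5/6) = 6/5.
≈ 1.200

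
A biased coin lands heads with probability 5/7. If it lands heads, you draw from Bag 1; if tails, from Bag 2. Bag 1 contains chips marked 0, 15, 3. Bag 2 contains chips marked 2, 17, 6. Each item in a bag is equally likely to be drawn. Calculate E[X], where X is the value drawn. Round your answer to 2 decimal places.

6.67

E[X | Bag 1] = (0 + 15 + 3)/3 = 6
E[X | Bag 2] = (2 + 17 + 6)/3 = 25/3
E[X] = (5/7)·6 + (2/7)·25/3 = 20/3 ≈ 6.67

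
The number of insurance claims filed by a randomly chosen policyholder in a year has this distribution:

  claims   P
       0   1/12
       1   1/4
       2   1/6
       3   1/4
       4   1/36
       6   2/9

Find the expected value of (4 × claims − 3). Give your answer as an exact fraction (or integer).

73/9

E[4x-3] = (1/12)·(-3) + (1/4)·1 + (1/6)·5 + (1/4)·9 + (1/36)·13 + (2/9)·21
     = 73/9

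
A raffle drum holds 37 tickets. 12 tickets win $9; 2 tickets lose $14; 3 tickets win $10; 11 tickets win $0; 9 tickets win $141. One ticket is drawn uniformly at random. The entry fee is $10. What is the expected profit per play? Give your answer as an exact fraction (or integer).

E[payout] = (12/37)·9 + (2/37)·(-14) + (3/37)·10 + (11/37)·0 + (9/37)·141 = 1379/37
Expected profit = 1379/37 − 10 = 1009/37

1009/37 dollars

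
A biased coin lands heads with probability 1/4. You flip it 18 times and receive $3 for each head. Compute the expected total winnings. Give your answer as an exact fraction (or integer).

27/2 dollars

E[#heads] = 18·1/4 = 9/2 (linearity over flips).
E[winnings] = 3·9/2 = 27/2.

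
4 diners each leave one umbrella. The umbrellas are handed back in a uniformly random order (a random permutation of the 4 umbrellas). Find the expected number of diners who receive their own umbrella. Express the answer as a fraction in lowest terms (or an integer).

1

Let Xᵢ = 1 if person i gets their own umbrella. For each i, P(Xᵢ=1) = 1/4.
By linearity of expectation, E[X₁+…+X_4] = 4·(1/4) = 1.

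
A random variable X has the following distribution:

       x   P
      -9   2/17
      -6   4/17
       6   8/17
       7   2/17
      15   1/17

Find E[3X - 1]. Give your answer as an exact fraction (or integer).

88/17

E[3x-1] = (2/17)·(-28) + (4/17)·(-19) + (8/17)·17 + (2/17)·20 + (1/17)·44
     = 88/17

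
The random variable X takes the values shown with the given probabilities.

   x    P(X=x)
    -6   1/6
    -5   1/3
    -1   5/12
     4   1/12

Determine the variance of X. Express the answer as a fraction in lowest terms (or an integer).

E[X] = (1/6)·(-6) + (1/3)·(-5) + (5/12)·(-1) + (1/12)·4 = -11/4
E[X²] = (1/6)·36 + (1/3)·25 + (5/12)·1 + (1/12)·16 = 193/12
Var(X) = 193/12 − (-11/4)² = 409/48

409/48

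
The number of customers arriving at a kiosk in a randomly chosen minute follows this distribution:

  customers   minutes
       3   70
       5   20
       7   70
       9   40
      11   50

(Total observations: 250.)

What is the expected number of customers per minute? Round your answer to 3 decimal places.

Total = 250, so P(customers=3) = 70/250, etc.
E[X] = (7/25)·3 + (2/25)·5 + (7/25)·7 + (4/25)·9 + (1/5)·11
     = 171/25 ≈ 6.840

6.840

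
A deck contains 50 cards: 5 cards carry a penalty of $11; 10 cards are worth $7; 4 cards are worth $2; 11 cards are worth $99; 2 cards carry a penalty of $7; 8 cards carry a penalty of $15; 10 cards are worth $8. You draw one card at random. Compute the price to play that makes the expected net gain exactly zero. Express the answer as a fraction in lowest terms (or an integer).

529/25 dollars

E[payout] = (5/50)·(-11) + (10/50)·7 + (4/50)·2 + (11/50)·99 + (2/50)·(-7) + (8/50)·(-15) + (10/50)·8 = 529/25
Fair fee = E[payout] = 529/25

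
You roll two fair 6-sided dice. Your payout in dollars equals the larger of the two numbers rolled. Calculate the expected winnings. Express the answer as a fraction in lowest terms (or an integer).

Distribution of the larger of the two numbers rolled: 1 w.p. 1/36, 2 w.p. 1/12, 3 w.p. 5/36, 4 w.p. 7/36, 5 w.p. 1/4, 6 w.p. 11/36
E[payout] = (1/36)·1 + (1/12)·2 + (5/36)·3 + (7/36)·4 + (1/4)·5 + (11/36)·6 = 161/36

161/36 dollars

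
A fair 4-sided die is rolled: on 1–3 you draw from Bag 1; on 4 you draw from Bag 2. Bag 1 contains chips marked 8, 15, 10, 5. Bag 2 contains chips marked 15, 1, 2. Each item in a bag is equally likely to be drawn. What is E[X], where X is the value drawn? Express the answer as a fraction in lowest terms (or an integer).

69/8

E[X | Bag 1] = (8 + 15 + 10 + 5)/4 = 19/2
E[X | Bag 2] = (15 + 1 + 2)/3 = 6
E[X] = (3/4)·19/2 + (1/4)·6 = 69/8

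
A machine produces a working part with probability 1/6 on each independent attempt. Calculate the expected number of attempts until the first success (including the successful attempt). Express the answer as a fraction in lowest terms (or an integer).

6

For a geometric distribution, E[trials] = 1/p = 1/(1/6) = 6.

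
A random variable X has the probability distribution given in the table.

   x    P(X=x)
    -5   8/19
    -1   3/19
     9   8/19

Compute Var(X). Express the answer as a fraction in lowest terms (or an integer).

15328/361

E[X] = (8/19)·(-5) + (3/19)·(-1) + (8/19)·9 = 29/19
E[X²] = (8/19)·25 + (3/19)·1 + (8/19)·81 = 851/19
Var(X) = 851/19 − (29/19)² = 15328/361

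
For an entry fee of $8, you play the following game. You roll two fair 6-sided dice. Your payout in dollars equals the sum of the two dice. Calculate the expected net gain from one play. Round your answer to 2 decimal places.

Distribution of the sum of the two dice: 2 w.p. 1/36, 3 w.p. 1/18, 4 w.p. 1/12, 5 w.p. 1/9, 6 w.p. 5/36, 7 w.p. 1/6, …
E[payout] = (1/36)·2 + (1/18)·3 + (1/12)·4 + (1/9)·5 + (5/36)·6 + (1/6)·7 + (5/36)·8 + (1/9)·9 + (1/12)·10 + (1/18)·11 + (1/36)·12 = 7
Expected profit = 7 − 8 = -1 ≈ -$1.00

-$1.00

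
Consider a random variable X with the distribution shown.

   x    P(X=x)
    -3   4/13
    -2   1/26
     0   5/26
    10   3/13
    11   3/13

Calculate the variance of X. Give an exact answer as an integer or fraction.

6613/169

E[X] = (4/13)·(-3) + (1/26)·(-2) + (5/26)·0 + (3/13)·10 + (3/13)·11 = 50/13
E[X²] = (4/13)·9 + (1/26)·4 + (5/26)·0 + (3/13)·100 + (3/13)·121 = 701/13
Var(X) = 701/13 − (50/13)² = 6613/169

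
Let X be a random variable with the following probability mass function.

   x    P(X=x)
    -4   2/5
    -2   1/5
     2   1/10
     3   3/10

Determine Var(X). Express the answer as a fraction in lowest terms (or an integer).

E[X] = (2/5)·(-4) + (1/5)·(-2) + (1/10)·2 + (3/10)·3 = -9/10
E[X²] = (2/5)·16 + (1/5)·4 + (1/10)·4 + (3/10)·9 = 103/10
Var(X) = 103/10 − (-9/10)² = 949/100

949/100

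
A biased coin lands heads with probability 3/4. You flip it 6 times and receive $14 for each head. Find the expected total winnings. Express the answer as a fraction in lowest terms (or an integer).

E[#heads] = 6·3/4 = 9/2 (linearity over flips).
E[winnings] = 14·9/2 = 63.

$63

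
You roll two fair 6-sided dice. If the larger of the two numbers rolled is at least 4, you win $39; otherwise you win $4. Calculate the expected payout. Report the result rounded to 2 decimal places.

$30.25

E[payout] = (1/4)·4 + (3/4)·39 = 121/4
≈ $30.25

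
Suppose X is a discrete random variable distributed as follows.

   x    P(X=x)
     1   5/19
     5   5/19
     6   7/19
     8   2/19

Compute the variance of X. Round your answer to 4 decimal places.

5.3906

E[X] = (5/19)·1 + (5/19)·5 + (7/19)·6 + (2/19)·8 = 88/19
E[X²] = (5/19)·1 + (5/19)·25 + (7/19)·36 + (2/19)·64 = 510/19
Var(X) = 510/19 − (88/19)² = 1946/361 ≈ 5.3906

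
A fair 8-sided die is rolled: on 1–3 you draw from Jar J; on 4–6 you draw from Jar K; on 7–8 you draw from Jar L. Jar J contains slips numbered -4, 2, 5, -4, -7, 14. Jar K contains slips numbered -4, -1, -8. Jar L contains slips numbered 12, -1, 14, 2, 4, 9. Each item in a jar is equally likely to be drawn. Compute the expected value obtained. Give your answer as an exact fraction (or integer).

5/12

E[X | Jar J] = (-4 + 2 + 5 − 4 − 7 + 14)/6 = 1
E[X | Jar K] = (-4 − 1 − 8)/3 = -13/3
E[X | Jar L] = (12 − 1 + 14 + 2 + 4 + 9)/6 = 20/3
E[X] = (3/8)·1 + (3/8)·(-13/3) + (1/4)·20/3 = 5/12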